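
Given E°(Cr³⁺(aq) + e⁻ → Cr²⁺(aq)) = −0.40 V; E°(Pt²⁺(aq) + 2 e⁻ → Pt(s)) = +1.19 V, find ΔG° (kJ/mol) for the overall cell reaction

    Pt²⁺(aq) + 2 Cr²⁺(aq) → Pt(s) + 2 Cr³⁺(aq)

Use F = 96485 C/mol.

−307 kJ/mol

In the reaction as written Pt²⁺(aq) is reduced, so the Pt²⁺/Pt couple is the cathode and Cr³⁺/Cr²⁺ is the anode.
E°cell = +1.19 − (−0.40) = +1.59 V; balancing electrons gives n = 2.
ΔG° = −nFE°cell = −(2)(96485)(+1.59) J/mol = −307 kJ/mol.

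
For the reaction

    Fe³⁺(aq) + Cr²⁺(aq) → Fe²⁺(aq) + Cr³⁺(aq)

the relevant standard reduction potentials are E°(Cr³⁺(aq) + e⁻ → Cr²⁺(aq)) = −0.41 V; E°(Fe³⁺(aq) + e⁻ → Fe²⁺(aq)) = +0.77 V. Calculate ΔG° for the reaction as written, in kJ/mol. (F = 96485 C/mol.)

−114 kJ/mol

In the reaction as written Fe³⁺(aq) is reduced, so the Fe³⁺/Fe²⁺ couple is the cathode and Cr³⁺/Cr²⁺ is the anode.
E°cell = +0.77 − (−0.41) = +1.18 V; balancing electrons gives n = 1.
ΔG° = −nFE°cell = −(1)(96485)(+1.18) J/mol = −114 kJ/mol.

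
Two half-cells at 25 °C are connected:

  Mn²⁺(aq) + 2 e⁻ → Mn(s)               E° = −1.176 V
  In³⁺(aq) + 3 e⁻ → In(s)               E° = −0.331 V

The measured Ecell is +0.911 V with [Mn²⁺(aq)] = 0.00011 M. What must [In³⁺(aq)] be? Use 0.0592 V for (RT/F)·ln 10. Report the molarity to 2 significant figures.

With In³⁺/In at the cathode and Mn²⁺/Mn at the anode, E°cell = −0.331 − (−1.176) = +0.845 V (n = 6).
Rearranging E = E° − (0.0592/n)·log Q gives log Q = 6(+0.845 − (+0.911))/0.0592 = −6.689.
The balanced reaction is 2 In³⁺(aq) + 3 Mn(s) → 2 In(s) + 3 Mn²⁺(aq), so Q = [Mn²⁺(aq)]^3 / [In³⁺(aq)]^2.
Substituting the known concentrations and solving, log [In³⁺(aq)] = −2.593 and [In³⁺(aq)] = 0.0026 M.

0.0026 M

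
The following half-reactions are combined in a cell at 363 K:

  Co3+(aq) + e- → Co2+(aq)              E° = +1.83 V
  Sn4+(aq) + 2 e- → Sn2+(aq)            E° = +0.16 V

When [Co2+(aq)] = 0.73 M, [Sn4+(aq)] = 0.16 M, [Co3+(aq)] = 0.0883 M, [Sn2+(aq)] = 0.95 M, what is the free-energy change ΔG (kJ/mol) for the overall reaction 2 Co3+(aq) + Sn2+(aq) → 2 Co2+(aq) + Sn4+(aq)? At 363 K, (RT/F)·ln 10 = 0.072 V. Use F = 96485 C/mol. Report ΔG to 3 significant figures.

−315 kJ/mol

E°cell = +1.83 − (+0.16) = +1.67 V; the balanced reaction transfers n = 2 electrons.
The reaction quotient is ([Co2+(aq)]^2·[Sn4+(aq)]) / ([Co3+(aq)]^2·[Sn2+(aq)]) = 11.5; by Nernst, E = +1.67 − (0.072/2)(1.061) = +1.6318 V.
Then ΔG = −nFE = −2 × 96485 × +1.6318 J/mol = −315 kJ/mol.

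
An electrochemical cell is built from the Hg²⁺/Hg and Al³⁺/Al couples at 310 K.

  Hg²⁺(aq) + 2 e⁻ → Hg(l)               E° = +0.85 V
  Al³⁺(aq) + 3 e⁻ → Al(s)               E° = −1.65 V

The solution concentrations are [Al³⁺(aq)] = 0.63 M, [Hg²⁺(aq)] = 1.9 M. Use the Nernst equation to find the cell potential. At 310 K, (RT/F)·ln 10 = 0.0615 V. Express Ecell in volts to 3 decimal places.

+2.513 V

Hg²⁺/Hg is reduced (cathode, E° = +0.85 V) and Al³⁺/Al is oxidized (anode).
E°cell = +0.85 − (−1.65) = +2.50 V, with n = 6 electrons transferred.
The balanced reaction is 3 Hg²⁺(aq) + 2 Al(s) → 3 Hg(l) + 2 Al³⁺(aq), so Q = [Al³⁺(aq)]^2 / [Hg²⁺(aq)]^3 = 0.0579 and log Q = −1.238.
E = E° − (0.0615/n)·log Q = +2.50 − (0.0615/6)(−1.238) = +2.513 V.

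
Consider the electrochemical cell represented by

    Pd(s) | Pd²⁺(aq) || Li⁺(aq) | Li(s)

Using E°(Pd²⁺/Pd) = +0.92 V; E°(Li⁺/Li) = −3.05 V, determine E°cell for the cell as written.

−3.97 V

By convention the left-hand electrode in cell notation is the anode (oxidation) and the right-hand electrode is the cathode (reduction).
E°cell = E°(right) − E°(left) = −3.05 − (+0.92) = −3.97 V.
The negative sign shows that, as written, the cell would require an external voltage to drive the reaction.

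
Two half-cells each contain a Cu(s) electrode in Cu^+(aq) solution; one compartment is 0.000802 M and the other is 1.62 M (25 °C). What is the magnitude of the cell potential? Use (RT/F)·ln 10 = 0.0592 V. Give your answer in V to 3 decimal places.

0.196 V

For a concentration cell E°cell = 0, since both electrodes use the same couple.
The compartment with the higher Cu^+(aq) concentration (1.62 M) acts as the cathode; ions are reduced there and produced at the dilute (0.000802 M) anode.
With n = 1, Ecell = −(0.0592/1)·log([dilute]/[conc]) = −(0.0592/1)·log(0.000802/1.62) = +0.196 V.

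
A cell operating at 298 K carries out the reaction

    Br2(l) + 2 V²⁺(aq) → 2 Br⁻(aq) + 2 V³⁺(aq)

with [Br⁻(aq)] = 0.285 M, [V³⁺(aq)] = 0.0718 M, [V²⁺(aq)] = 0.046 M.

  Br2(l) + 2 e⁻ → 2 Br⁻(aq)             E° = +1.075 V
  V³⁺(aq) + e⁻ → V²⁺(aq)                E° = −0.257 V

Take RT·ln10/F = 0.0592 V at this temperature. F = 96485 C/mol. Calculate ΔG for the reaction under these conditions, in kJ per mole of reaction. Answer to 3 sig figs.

E°cell = +1.075 − (−0.257) = +1.332 V; the balanced reaction transfers n = 2 electrons.
Q = ([Br⁻(aq)]^2·[V³⁺(aq)]^2) / [V²⁺(aq)]^2 = 0.198, so log Q = −0.704 and E = +1.332 − (0.0592/2)(−0.704) = +1.3528 V.
Then ΔG = −nFE = −2 × 96485 × +1.3528 J/mol = −261 kJ/mol.

−261 kJ/mol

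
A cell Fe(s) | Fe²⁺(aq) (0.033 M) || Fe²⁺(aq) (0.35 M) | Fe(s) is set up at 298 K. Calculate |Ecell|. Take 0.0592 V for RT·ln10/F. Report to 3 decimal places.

For a concentration cell E°cell = 0, since both electrodes use the same couple.
The compartment with the higher Fe²⁺(aq) concentration (0.35 M) acts as the cathode; ions are reduced there and produced at the dilute (0.033 M) anode.
With n = 2, Ecell = −(0.0592/2)·log([dilute]/[conc]) = −(0.0592/2)·log(0.033/0.35) = +0.030 V.

0.030 V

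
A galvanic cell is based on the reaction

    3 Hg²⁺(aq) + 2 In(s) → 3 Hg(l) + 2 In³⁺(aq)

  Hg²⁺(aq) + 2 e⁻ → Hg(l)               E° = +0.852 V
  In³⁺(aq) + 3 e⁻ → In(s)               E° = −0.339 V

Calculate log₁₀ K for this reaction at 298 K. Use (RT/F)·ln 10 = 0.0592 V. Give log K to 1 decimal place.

The Hg²⁺/Hg couple is reduced (cathode); E°cell = +0.852 − (−0.339) = +1.191 V with n = 6.
At equilibrium E = 0, so log K = nE°cell / 0.0592 = (6)(+1.191) / 0.0592 = 120.7.

log K = 120.7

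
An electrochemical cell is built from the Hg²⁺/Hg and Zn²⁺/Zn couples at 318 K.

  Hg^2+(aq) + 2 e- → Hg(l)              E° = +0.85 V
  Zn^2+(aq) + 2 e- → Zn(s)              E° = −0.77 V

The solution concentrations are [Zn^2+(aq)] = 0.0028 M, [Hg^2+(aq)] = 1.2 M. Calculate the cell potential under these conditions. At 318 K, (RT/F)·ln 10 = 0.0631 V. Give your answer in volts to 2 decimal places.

+1.70 V

Hg²⁺/Hg is reduced (cathode, E° = +0.85 V) and Zn²⁺/Zn is oxidized (anode).
E°cell = E°cat − E°an = +0.85 − (−0.77) = +1.62 V; n = 2.
Balancing gives Hg^2+(aq) + Zn(s) → Hg(l) + Zn^2+(aq); hence Q = [Zn^2+(aq)] / [Hg^2+(aq)] = 0.00233 (log Q = −2.632).
Applying E = E° − (RT ln10/nF)·log Q gives +1.62 − (0.0631/2)(−2.632) = +1.70 V.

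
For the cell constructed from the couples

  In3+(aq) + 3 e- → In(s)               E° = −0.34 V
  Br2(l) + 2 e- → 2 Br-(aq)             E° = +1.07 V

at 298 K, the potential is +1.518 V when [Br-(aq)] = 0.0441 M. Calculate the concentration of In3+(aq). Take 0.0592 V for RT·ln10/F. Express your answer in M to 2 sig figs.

0.039 M

The Br₂/Br⁻ couple has the larger reduction potential, so it is the cathode: E°cell = +1.07 − (−0.34) = +1.41 V and n = 6.
Rearranging E = E° − (0.0592/n)·log Q gives log Q = 6(+1.41 − (+1.518))/0.0592 = −10.946.
Balancing electrons gives 3 Br2(l) + 2 In(s) → 6 Br-(aq) + 2 In3+(aq); thus Q = [Br-(aq)]^6·[In3+(aq)]^2.
Substituting the known concentrations and solving, log [In3+(aq)] = −1.406 and [In3+(aq)] = 0.039 M.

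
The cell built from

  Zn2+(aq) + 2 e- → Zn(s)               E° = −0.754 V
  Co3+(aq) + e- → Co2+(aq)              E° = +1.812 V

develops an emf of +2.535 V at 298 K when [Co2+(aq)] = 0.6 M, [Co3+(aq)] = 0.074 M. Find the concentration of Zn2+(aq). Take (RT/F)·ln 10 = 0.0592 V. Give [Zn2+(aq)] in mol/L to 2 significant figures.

With Co³⁺/Co²⁺ at the cathode and Zn²⁺/Zn at the anode, E°cell = +1.812 − (−0.754) = +2.566 V (n = 2).
Since E = E° − (0.0592/n)·log Q, log Q = n(E° − E)/0.0592 = 1.047.
For 2 Co3+(aq) + Zn(s) → 2 Co2+(aq) + Zn2+(aq), the reaction quotient is Q = ([Co2+(aq)]^2·[Zn2+(aq)]) / [Co3+(aq)]^2.
Solving for the unknown gives log [Zn2+(aq)] = −0.771, so [Zn2+(aq)] ≈ 0.17 M.

0.17 M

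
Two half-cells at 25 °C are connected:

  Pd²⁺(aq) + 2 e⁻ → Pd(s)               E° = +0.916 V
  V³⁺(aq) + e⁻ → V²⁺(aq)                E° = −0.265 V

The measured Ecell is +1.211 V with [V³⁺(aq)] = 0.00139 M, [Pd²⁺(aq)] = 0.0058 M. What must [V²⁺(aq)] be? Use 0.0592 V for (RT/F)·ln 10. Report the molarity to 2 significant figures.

0.059 M

The Pd²⁺/Pd couple has the larger reduction potential, so it is the cathode: E°cell = +0.916 − (−0.265) = +1.181 V and n = 2.
From the Nernst equation, log Q = n(E° − E)/0.0592 = 2·(+1.181 − (+1.211))/0.0592 = −1.014.
The balanced reaction is Pd²⁺(aq) + 2 V²⁺(aq) → Pd(s) + 2 V³⁺(aq), so Q = [V³⁺(aq)]^2 / ([Pd²⁺(aq)]·[V²⁺(aq)]^2).
Substituting the known concentrations and solving, log [V²⁺(aq)] = −1.232 and [V²⁺(aq)] = 0.059 M.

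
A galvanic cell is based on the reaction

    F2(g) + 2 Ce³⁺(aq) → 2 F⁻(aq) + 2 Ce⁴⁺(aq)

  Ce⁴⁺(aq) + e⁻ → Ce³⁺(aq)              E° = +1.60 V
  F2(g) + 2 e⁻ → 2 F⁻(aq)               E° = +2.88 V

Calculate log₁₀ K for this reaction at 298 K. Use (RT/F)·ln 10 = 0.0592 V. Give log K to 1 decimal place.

log K = 43.2

The F₂/F⁻ couple is reduced (cathode); E°cell = +2.88 − (+1.60) = +1.28 V with n = 2.
At equilibrium E = 0, so log K = nE°cell / 0.0592 = (2)(+1.28) / 0.0592 = 43.2.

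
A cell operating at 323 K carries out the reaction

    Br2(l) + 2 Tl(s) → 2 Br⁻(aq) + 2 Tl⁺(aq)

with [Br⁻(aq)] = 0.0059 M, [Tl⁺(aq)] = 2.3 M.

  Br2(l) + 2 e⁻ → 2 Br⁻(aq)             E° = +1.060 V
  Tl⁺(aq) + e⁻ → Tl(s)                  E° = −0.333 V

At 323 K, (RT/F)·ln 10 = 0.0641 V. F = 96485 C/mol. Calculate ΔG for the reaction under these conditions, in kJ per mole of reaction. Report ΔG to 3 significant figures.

The standard cell potential is +1.060 − (−0.333) = +1.393 V, with n = 2 electrons in the balanced equation.
Here Q = [Br⁻(aq)]^2·[Tl⁺(aq)]^2 = 0.000184 (log Q = −3.735), giving E = +1.393 − (0.0641/2)·(−3.735) = +1.5127 V.
Then ΔG = −nFE = −2 × 96485 × +1.5127 J/mol = −292 kJ/mol.

−292 kJ/mol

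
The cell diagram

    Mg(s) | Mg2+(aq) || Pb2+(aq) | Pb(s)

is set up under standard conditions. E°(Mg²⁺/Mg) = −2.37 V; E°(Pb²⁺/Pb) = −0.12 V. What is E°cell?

By convention the left-hand electrode in cell notation is the anode (oxidation) and the right-hand electrode is the cathode (reduction).
E°cell = E°(right) − E°(left) = −0.12 − (−2.37) = +2.25 V.

+2.25 V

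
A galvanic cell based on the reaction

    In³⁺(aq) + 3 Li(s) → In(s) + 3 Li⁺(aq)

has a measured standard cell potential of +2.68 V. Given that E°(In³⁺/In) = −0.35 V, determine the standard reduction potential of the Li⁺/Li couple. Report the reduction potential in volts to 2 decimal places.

In the reaction as written the In³⁺/In couple is reduced (cathode) and Li⁺/Li is oxidized (anode), so E°cell = E°(In³⁺/In) − E°(Li⁺/Li).
E°(Li⁺/Li) = E°(cathode) − E°cell = −0.35 − (+2.68) = −3.03 V.

−3.03 V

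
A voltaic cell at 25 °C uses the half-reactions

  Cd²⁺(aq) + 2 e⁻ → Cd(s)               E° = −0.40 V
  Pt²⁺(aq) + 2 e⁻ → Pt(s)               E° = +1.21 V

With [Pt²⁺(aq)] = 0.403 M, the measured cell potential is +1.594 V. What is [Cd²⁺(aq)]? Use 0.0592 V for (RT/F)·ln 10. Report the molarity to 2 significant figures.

Pt²⁺/Pt is the cathode (higher E°); E°cell = +1.21 − (−0.40) = +1.61 V with n = 2.
Rearranging E = E° − (0.0592/n)·log Q gives log Q = 2(+1.61 − (+1.594))/0.0592 = 0.541.
For Pt²⁺(aq) + Cd(s) → Pt(s) + Cd²⁺(aq), the reaction quotient is Q = [Cd²⁺(aq)] / [Pt²⁺(aq)].
Substituting the known concentrations and solving, log [Cd²⁺(aq)] = 0.146 and [Cd²⁺(aq)] = 1.4 M.

1.4 M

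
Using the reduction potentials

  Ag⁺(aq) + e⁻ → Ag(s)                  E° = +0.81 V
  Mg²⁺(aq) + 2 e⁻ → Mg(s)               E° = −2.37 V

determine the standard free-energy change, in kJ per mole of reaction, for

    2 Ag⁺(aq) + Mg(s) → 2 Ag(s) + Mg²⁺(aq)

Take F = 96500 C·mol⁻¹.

−614 kJ/mol

In the reaction as written Ag⁺(aq) is reduced, so the Ag⁺/Ag couple is the cathode and Mg²⁺/Mg is the anode.
E°cell = +0.81 − (−2.37) = +3.18 V; balancing electrons gives n = 2.
ΔG° = −nFE°cell = −(2)(96500)(+3.18) J/mol = −614 kJ/mol.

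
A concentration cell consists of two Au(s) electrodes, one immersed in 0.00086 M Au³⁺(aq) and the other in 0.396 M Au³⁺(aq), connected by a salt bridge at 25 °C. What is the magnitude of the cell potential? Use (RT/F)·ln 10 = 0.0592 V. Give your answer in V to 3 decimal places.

For a concentration cell E°cell = 0, since both electrodes use the same couple.
The compartment with the higher Au³⁺(aq) concentration (0.396 M) acts as the cathode; ions are reduced there and produced at the dilute (0.00086 M) anode.
With n = 3, Ecell = −(0.0592/3)·log([dilute]/[conc]) = −(0.0592/3)·log(0.00086/0.396) = +0.053 V.

0.053 V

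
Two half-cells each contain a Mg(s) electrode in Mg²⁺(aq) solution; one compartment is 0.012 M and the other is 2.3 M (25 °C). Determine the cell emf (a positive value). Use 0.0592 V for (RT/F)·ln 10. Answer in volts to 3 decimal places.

0.068 V

For a concentration cell E°cell = 0, since both electrodes use the same couple.
The compartment with the higher Mg²⁺(aq) concentration (2.3 M) acts as the cathode; ions are reduced there and produced at the dilute (0.012 M) anode.
With n = 2, Ecell = −(0.0592/2)·log([dilute]/[conc]) = −(0.0592/2)·log(0.012/2.3) = +0.068 V.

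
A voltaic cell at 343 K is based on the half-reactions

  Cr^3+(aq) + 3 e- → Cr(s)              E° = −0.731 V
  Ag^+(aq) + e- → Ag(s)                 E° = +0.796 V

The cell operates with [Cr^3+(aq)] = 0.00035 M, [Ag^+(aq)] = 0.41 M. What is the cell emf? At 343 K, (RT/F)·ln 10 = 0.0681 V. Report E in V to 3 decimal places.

Ag⁺/Ag is reduced (cathode, E° = +0.796 V) and Cr³⁺/Cr is oxidized (anode).
The standard potential is +0.796 − (−0.731) = +1.527 V and the balanced reaction transfers n = 3 electrons.
Balancing gives 3 Ag^+(aq) + Cr(s) → 3 Ag(s) + Cr^3+(aq); hence Q = [Cr^3+(aq)] / [Ag^+(aq)]^3 = 0.00508 (log Q = −2.294).
E = E° − (0.0681/n)·log Q = +1.527 − (0.0681/3)(−2.294) = +1.579 V.

+1.579 V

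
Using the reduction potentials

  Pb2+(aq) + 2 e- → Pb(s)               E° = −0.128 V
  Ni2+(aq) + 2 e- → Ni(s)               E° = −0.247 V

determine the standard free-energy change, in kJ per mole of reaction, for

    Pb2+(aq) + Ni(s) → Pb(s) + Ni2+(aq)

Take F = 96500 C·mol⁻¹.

In the reaction as written Pb2+(aq) is reduced, so the Pb²⁺/Pb couple is the cathode and Ni²⁺/Ni is the anode.
E°cell = −0.128 − (−0.247) = +0.119 V; balancing electrons gives n = 2.
ΔG° = −nFE°cell = −(2)(96500)(+0.119) J/mol = −23.0 kJ/mol.

−23.0 kJ/mol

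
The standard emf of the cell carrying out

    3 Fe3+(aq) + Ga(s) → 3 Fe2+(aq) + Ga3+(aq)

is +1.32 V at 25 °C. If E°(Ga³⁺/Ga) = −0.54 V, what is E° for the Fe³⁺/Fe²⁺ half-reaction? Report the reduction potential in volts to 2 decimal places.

+0.78 V

In the reaction as written the Fe³⁺/Fe²⁺ couple is reduced (cathode) and Ga³⁺/Ga is oxidized (anode), so E°cell = E°(Fe³⁺/Fe²⁺) − E°(Ga³⁺/Ga).
E°(Fe³⁺/Fe²⁺) = E°cell + E°(anode) = +1.32 + (−0.54) = +0.78 V.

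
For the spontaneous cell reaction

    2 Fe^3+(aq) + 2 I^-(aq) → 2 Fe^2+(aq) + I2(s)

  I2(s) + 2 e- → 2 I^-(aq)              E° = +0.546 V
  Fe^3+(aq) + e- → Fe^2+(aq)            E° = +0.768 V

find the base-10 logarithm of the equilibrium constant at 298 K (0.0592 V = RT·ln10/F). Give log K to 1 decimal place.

log K = 7.5

The Fe³⁺/Fe²⁺ couple is reduced (cathode); E°cell = +0.768 − (+0.546) = +0.222 V with n = 2.
At equilibrium E = 0, so log K = nE°cell / 0.0592 = (2)(+0.222) / 0.0592 = 7.5.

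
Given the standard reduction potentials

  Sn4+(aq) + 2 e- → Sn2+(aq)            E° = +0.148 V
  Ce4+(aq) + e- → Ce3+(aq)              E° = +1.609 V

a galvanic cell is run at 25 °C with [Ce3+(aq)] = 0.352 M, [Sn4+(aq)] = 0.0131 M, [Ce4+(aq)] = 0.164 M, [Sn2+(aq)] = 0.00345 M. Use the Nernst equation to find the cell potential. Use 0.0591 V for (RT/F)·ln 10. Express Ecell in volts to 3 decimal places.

Since E°(Ce⁴⁺/Ce³⁺) > E°(Sn⁴⁺/Sn²⁺), Ce⁴⁺/Ce³⁺ serves as the cathode.
The standard potential is +1.609 − (+0.148) = +1.461 V and the balanced reaction transfers n = 2 electrons.
The balanced reaction is 2 Ce4+(aq) + Sn2+(aq) → 2 Ce3+(aq) + Sn4+(aq), so Q = ([Ce3+(aq)]^2·[Sn4+(aq)]) / ([Ce4+(aq)]^2·[Sn2+(aq)]) = 17.5 and log Q = 1.243.
By the Nernst equation, E = +1.461 − (0.0591/2)·(1.243) = +1.424 V.

+1.424 V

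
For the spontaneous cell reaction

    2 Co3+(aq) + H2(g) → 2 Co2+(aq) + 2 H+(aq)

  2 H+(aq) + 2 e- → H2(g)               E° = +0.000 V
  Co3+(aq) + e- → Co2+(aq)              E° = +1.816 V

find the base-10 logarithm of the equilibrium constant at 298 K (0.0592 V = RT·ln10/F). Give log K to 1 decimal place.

The Co³⁺/Co²⁺ couple is reduced (cathode); E°cell = +1.816 − (+0.000) = +1.816 V with n = 2.
At equilibrium E = 0, so log K = nE°cell / 0.0592 = (2)(+1.816) / 0.0592 = 61.4.

log K = 61.4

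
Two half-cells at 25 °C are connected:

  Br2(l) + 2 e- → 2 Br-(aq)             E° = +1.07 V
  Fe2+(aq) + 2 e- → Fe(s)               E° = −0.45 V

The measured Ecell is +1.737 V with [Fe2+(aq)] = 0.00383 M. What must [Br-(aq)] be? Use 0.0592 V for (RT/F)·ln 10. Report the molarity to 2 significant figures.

0.0035 M

The Br₂/Br⁻ couple has the larger reduction potential, so it is the cathode: E°cell = +1.07 − (−0.45) = +1.52 V and n = 2.
Rearranging E = E° − (0.0592/n)·log Q gives log Q = 2(+1.52 − (+1.737))/0.0592 = −7.331.
Balancing electrons gives Br2(l) + Fe(s) → 2 Br-(aq) + Fe2+(aq); thus Q = [Br-(aq)]^2·[Fe2+(aq)].
Substituting the known concentrations and solving, log [Br-(aq)] = −2.457 and [Br-(aq)] = 0.0035 M.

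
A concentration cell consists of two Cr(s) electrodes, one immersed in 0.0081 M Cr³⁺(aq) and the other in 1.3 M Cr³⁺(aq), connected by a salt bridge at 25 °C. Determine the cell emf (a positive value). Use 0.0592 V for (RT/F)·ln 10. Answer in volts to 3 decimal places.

For a concentration cell E°cell = 0, since both electrodes use the same couple.
The compartment with the higher Cr³⁺(aq) concentration (1.3 M) acts as the cathode; ions are reduced there and produced at the dilute (0.0081 M) anode.
With n = 3, Ecell = −(0.0592/3)·log([dilute]/[conc]) = −(0.0592/3)·log(0.0081/1.3) = +0.044 V.

0.044 V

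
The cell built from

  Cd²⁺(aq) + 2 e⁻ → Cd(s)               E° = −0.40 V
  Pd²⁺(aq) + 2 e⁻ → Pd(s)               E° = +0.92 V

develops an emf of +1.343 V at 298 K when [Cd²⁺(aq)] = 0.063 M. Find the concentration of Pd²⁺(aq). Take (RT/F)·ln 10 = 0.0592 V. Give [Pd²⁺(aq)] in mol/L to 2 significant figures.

Pd²⁺/Pd is the cathode (higher E°); E°cell = +0.92 − (−0.40) = +1.32 V with n = 2.
From the Nernst equation, log Q = n(E° − E)/0.0592 = 2·(+1.32 − (+1.343))/0.0592 = −0.777.
For Pd²⁺(aq) + Cd(s) → Pd(s) + Cd²⁺(aq), the reaction quotient is Q = [Cd²⁺(aq)] / [Pd²⁺(aq)].
Isolating [Pd²⁺(aq)] in Q = 10^{−0.777} yields log [Pd²⁺(aq)] = −0.424, i.e. 0.38 M.

0.38 M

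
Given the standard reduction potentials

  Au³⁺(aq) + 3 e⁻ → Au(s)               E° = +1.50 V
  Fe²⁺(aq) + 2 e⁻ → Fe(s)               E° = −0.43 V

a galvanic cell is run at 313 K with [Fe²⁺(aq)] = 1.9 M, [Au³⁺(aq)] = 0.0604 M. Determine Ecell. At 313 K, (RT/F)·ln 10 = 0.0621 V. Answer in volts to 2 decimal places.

Since E°(Au³⁺/Au) > E°(Fe²⁺/Fe), Au³⁺/Au serves as the cathode.
The standard potential is +1.50 − (−0.43) = +1.93 V and the balanced reaction transfers n = 6 electrons.
The balanced reaction is 2 Au³⁺(aq) + 3 Fe(s) → 2 Au(s) + 3 Fe²⁺(aq), so Q = [Fe²⁺(aq)]^3 / [Au³⁺(aq)]^2 = 1.88×10^3 and log Q = 3.274.
By the Nernst equation, E = +1.93 − (0.0621/6)·(3.274) = +1.90 V.

+1.90 V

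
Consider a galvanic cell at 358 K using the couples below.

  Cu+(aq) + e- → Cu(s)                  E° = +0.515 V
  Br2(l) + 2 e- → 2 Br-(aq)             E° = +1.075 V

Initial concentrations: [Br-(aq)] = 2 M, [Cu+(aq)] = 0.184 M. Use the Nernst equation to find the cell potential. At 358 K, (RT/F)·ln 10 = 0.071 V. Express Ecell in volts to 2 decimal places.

Since E°(Br₂/Br⁻) > E°(Cu⁺/Cu), Br₂/Br⁻ serves as the cathode.
E°cell = E°cat − E°an = +1.075 − (+0.515) = +0.560 V; n = 2.
For the overall reaction Br2(l) + 2 Cu(s) → 2 Br-(aq) + 2 Cu+(aq), Q = [Br-(aq)]^2·[Cu+(aq)]^2 = 0.135, giving log Q = −0.868.
Applying E = E° − (RT ln10/nF)·log Q gives +0.560 − (0.071/2)(−0.868) = +0.59 V.

+0.59 V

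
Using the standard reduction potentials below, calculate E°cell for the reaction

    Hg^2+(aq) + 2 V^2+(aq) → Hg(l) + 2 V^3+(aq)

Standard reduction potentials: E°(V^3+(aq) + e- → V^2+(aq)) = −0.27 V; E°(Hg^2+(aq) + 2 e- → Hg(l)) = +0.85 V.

In the reaction as written, Hg^2+(aq) is reduced (cathode) and V^3+(aq) is produced by oxidation at the anode.
E°cell = E°(cathode) − E°(anode) = +0.85 − (−0.27) = +1.12 V.
The positive value indicates the reaction is spontaneous as written.

+1.12 V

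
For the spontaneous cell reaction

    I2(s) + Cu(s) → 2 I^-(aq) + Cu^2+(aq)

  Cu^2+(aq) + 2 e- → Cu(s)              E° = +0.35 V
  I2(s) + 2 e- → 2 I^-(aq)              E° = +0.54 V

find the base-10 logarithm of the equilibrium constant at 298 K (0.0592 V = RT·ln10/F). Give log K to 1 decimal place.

log K = 6.4

The I₂/I⁻ couple is reduced (cathode); E°cell = +0.54 − (+0.35) = +0.19 V with n = 2.
At equilibrium E = 0, so log K = nE°cell / 0.0592 = (2)(+0.19) / 0.0592 = 6.4.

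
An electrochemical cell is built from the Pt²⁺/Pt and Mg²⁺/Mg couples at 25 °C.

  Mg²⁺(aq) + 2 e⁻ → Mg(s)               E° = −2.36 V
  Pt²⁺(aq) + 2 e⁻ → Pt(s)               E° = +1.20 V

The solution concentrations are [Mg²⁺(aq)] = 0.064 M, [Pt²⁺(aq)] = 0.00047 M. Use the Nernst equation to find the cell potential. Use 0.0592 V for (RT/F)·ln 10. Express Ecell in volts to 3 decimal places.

The Pt²⁺/Pt couple has the more positive E°, so it is the cathode; Mg²⁺/Mg is the anode.
E°cell = E°cat − E°an = +1.20 − (−2.36) = +3.56 V; n = 2.
For the overall reaction Pt²⁺(aq) + Mg(s) → Pt(s) + Mg²⁺(aq), Q = [Mg²⁺(aq)] / [Pt²⁺(aq)] = 136, giving log Q = 2.134.
E = E° − (0.0592/n)·log Q = +3.56 − (0.0592/2)(2.134) = +3.497 V.

+3.497 V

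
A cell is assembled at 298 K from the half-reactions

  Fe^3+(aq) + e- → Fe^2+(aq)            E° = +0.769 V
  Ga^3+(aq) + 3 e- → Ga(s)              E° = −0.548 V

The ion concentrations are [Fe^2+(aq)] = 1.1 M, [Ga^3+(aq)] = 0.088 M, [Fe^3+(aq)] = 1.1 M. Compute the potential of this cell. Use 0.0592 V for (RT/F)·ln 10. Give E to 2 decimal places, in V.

Fe³⁺/Fe²⁺ is reduced (cathode, E° = +0.769 V) and Ga³⁺/Ga is oxidized (anode).
E°cell = +0.769 − (−0.548) = +1.317 V, with n = 3 electrons transferred.
For the overall reaction 3 Fe^3+(aq) + Ga(s) → 3 Fe^2+(aq) + Ga^3+(aq), Q = ([Fe^2+(aq)]^3·[Ga^3+(aq)]) / [Fe^3+(aq)]^3 = 0.088, giving log Q = −1.056.
E = E° − (0.0592/n)·log Q = +1.317 − (0.0592/3)(−1.056) = +1.34 V.

+1.34 V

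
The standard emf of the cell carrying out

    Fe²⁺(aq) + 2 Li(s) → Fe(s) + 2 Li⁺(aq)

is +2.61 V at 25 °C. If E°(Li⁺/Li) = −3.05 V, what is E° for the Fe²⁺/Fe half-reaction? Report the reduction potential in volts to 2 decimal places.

−0.44 V

In the reaction as written the Fe²⁺/Fe couple is reduced (cathode) and Li⁺/Li is oxidized (anode), so E°cell = E°(Fe²⁺/Fe) − E°(Li⁺/Li).
E°(Fe²⁺/Fe) = E°cell + E°(anode) = +2.61 + (−3.05) = −0.44 V.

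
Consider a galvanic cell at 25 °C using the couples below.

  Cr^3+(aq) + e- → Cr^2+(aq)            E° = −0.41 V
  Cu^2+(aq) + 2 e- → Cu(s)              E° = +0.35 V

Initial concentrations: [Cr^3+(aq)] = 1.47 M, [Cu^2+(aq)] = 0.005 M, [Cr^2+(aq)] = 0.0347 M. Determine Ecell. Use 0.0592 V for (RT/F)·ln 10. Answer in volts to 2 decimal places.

Since E°(Cu²⁺/Cu) > E°(Cr³⁺/Cr²⁺), Cu²⁺/Cu serves as the cathode.
E°cell = +0.35 − (−0.41) = +0.76 V, with n = 2 electrons transferred.
For the overall reaction Cu^2+(aq) + 2 Cr^2+(aq) → Cu(s) + 2 Cr^3+(aq), Q = [Cr^3+(aq)]^2 / ([Cu^2+(aq)]·[Cr^2+(aq)]^2) = 3.59×10^5, giving log Q = 5.555.
Applying E = E° − (RT ln10/nF)·log Q gives +0.76 − (0.0592/2)(5.555) = +0.60 V.

+0.60 V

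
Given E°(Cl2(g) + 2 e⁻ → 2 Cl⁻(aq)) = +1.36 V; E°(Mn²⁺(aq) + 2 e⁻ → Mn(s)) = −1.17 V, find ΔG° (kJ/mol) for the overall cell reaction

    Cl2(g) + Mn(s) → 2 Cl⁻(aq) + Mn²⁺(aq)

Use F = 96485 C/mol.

−488 kJ/mol

In the reaction as written Cl2(g) is reduced, so the Cl₂/Cl⁻ couple is the cathode and Mn²⁺/Mn is the anode.
E°cell = +1.36 − (−1.17) = +2.53 V; balancing electrons gives n = 2.
ΔG° = −nFE°cell = −(2)(96485)(+2.53) J/mol = −488 kJ/mol.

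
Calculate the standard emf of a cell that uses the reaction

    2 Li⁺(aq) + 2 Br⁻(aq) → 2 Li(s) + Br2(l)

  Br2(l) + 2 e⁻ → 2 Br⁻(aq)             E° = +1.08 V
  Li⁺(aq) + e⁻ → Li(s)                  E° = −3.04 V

−4.12 V

In the reaction as written, Li⁺(aq) is reduced (cathode) and Br2(l) is produced by oxidation at the anode.
E°cell = E°(cathode) − E°(anode) = −3.04 − (+1.08) = −4.12 V.
The negative E°cell means the reaction is non-spontaneous in the direction written.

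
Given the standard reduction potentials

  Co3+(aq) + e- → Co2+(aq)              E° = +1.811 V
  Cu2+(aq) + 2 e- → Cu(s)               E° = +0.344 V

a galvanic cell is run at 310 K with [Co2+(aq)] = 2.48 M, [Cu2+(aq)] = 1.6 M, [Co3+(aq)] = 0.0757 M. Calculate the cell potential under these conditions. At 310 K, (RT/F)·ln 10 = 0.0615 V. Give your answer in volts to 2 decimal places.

Since E°(Co³⁺/Co²⁺) > E°(Cu²⁺/Cu), Co³⁺/Co²⁺ serves as the cathode.
E°cell = +1.811 − (+0.344) = +1.467 V, with n = 2 electrons transferred.
Balancing gives 2 Co3+(aq) + Cu(s) → 2 Co2+(aq) + Cu2+(aq); hence Q = ([Co2+(aq)]^2·[Cu2+(aq)]) / [Co3+(aq)]^2 = 1.72×10^3 (log Q = 3.235).
E = E° − (0.0615/n)·log Q = +1.467 − (0.0615/2)(3.235) = +1.37 V.

+1.37 V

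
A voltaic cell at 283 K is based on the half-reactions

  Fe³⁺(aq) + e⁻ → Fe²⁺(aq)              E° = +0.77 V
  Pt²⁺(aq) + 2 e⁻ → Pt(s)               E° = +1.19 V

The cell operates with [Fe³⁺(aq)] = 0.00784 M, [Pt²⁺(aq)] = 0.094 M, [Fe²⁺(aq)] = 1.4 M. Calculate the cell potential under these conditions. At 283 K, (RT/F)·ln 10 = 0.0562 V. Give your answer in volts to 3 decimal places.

+0.518 V

Since E°(Pt²⁺/Pt) > E°(Fe³⁺/Fe²⁺), Pt²⁺/Pt serves as the cathode.
E°cell = +1.19 − (+0.77) = +0.42 V, with n = 2 electrons transferred.
Balancing gives Pt²⁺(aq) + 2 Fe²⁺(aq) → Pt(s) + 2 Fe³⁺(aq); hence Q = [Fe³⁺(aq)]^2 / ([Pt²⁺(aq)]·[Fe²⁺(aq)]^2) = 0.000334 (log Q = −3.477).
Applying E = E° − (RT ln10/nF)·log Q gives +0.42 − (0.0562/2)(−3.477) = +0.518 V.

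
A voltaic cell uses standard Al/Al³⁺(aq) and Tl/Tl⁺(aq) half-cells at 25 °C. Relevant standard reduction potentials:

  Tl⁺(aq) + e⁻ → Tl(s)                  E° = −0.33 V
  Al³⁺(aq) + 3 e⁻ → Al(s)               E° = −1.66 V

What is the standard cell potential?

+1.33 V

The Tl⁺/Tl couple has the higher E°, so Tl ion is reduced (cathode) and Al is oxidized (anode).
E°cell = E°(cathode) − E°(anode) = −0.33 − (−1.66) = +1.33 V.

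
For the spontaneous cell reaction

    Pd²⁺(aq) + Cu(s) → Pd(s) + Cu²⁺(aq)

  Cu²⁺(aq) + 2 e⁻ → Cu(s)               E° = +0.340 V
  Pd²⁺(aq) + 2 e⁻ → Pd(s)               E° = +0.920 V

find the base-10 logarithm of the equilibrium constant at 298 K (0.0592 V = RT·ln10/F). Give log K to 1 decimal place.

The Pd²⁺/Pd couple is reduced (cathode); E°cell = +0.920 − (+0.340) = +0.580 V with n = 2.
At equilibrium E = 0, so log K = nE°cell / 0.0592 = (2)(+0.580) / 0.0592 = 19.6.

log K = 19.6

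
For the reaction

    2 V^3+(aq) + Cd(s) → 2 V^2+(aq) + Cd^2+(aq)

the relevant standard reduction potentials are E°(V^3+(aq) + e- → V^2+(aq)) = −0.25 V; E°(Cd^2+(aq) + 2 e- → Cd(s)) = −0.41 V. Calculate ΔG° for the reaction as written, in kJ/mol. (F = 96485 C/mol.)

In the reaction as written V^3+(aq) is reduced, so the V³⁺/V²⁺ couple is the cathode and Cd²⁺/Cd is the anode.
E°cell = −0.25 − (−0.41) = +0.16 V; balancing electrons gives n = 2.
ΔG° = −nFE°cell = −(2)(96485)(+0.16) J/mol = −30.9 kJ/mol.

−30.9 kJ/mol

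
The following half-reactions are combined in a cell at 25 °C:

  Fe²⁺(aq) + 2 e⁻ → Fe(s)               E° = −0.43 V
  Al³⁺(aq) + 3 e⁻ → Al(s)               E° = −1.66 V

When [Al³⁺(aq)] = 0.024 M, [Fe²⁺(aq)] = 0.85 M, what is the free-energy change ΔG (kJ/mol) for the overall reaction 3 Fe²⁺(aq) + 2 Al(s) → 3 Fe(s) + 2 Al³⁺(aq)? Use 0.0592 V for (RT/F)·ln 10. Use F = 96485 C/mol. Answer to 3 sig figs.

−729 kJ/mol

E°cell = −0.43 − (−1.66) = +1.23 V; the balanced reaction transfers n = 6 electrons.
The reaction quotient is [Al³⁺(aq)]^2 / [Fe²⁺(aq)]^3 = 0.000938; by Nernst, E = +1.23 − (0.0592/6)(−3.028) = +1.2599 V.
ΔG = −nFE = −(6)(96485)(+1.2599) J/mol = −729 kJ/mol.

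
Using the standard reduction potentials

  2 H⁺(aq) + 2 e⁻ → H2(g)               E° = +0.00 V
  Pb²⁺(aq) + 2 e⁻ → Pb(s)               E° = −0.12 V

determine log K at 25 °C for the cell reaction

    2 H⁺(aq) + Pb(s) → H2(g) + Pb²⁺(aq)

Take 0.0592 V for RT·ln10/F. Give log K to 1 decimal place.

log K = 4.1

The 2H⁺/H₂ couple is reduced (cathode); E°cell = +0.00 − (−0.12) = +0.12 V with n = 2.
At equilibrium E = 0, so log K = nE°cell / 0.0592 = (2)(+0.12) / 0.0592 = 4.1.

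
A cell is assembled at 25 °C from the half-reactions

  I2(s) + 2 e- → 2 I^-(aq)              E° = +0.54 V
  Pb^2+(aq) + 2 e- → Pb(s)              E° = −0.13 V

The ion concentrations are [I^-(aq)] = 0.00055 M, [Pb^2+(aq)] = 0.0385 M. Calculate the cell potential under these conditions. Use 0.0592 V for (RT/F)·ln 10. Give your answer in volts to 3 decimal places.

Since E°(I₂/I⁻) > E°(Pb²⁺/Pb), I₂/I⁻ serves as the cathode.
E°cell = +0.54 − (−0.13) = +0.67 V, with n = 2 electrons transferred.
For the overall reaction I2(s) + Pb(s) → 2 I^-(aq) + Pb^2+(aq), Q = [I^-(aq)]^2·[Pb^2+(aq)] = 1.16×10^−8, giving log Q = −7.934.
Applying E = E° − (RT ln10/nF)·log Q gives +0.67 − (0.0592/2)(−7.934) = +0.905 V.

+0.905 V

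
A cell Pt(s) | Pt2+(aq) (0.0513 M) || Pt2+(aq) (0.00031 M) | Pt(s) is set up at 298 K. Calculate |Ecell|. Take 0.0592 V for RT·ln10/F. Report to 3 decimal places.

For a concentration cell E°cell = 0, since both electrodes use the same couple.
The compartment with the higher Pt2+(aq) concentration (0.0513 M) acts as the cathode; ions are reduced there and produced at the dilute (0.00031 M) anode.
With n = 2, Ecell = −(0.0592/2)·log([dilute]/[conc]) = −(0.0592/2)·log(0.00031/0.0513) = +0.066 V.

0.066 V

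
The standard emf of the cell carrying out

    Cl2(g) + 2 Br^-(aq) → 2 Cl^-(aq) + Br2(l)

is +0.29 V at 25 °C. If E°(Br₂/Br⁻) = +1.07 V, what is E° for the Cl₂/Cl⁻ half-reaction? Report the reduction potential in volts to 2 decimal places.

+1.36 V

In the reaction as written the Cl₂/Cl⁻ couple is reduced (cathode) and Br₂/Br⁻ is oxidized (anode), so E°cell = E°(Cl₂/Cl⁻) − E°(Br₂/Br⁻).
E°(Cl₂/Cl⁻) = E°cell + E°(anode) = +0.29 + (+1.07) = +1.36 V.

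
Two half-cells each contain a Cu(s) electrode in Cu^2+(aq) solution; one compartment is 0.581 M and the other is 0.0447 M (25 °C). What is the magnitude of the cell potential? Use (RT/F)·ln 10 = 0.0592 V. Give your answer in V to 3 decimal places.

0.033 V

For a concentration cell E°cell = 0, since both electrodes use the same couple.
The compartment with the higher Cu^2+(aq) concentration (0.581 M) acts as the cathode; ions are reduced there and produced at the dilute (0.0447 M) anode.
With n = 2, Ecell = −(0.0592/2)·log([dilute]/[conc]) = −(0.0592/2)·log(0.0447/0.581) = +0.033 V.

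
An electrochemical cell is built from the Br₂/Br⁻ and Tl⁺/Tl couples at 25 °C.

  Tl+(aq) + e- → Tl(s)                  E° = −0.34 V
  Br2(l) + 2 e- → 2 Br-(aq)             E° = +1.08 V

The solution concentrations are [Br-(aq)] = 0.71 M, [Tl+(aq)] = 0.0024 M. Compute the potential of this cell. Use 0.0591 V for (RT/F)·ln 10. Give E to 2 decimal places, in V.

+1.58 V

Br₂/Br⁻ is reduced (cathode, E° = +1.08 V) and Tl⁺/Tl is oxidized (anode).
E°cell = +1.08 − (−0.34) = +1.42 V, with n = 2 electrons transferred.
Balancing gives Br2(l) + 2 Tl(s) → 2 Br-(aq) + 2 Tl+(aq); hence Q = [Br-(aq)]^2·[Tl+(aq)]^2 = 2.9×10^−6 (log Q = −5.537).
By the Nernst equation, E = +1.42 − (0.0591/2)·(−5.537) = +1.58 V.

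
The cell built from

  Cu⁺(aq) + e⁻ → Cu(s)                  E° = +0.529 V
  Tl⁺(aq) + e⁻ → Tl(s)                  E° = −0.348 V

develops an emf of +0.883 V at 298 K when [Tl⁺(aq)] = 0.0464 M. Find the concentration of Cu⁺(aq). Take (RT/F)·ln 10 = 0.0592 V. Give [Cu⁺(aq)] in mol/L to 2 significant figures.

0.059 M

With Cu⁺/Cu at the cathode and Tl⁺/Tl at the anode, E°cell = +0.529 − (−0.348) = +0.877 V (n = 1).
Since E = E° − (0.0592/n)·log Q, log Q = n(E° − E)/0.0592 = −0.101.
The balanced reaction is Cu⁺(aq) + Tl(s) → Cu(s) + Tl⁺(aq), so Q = [Tl⁺(aq)] / [Cu⁺(aq)].
Substituting the known concentrations and solving, log [Cu⁺(aq)] = −1.232 and [Cu⁺(aq)] = 0.059 M.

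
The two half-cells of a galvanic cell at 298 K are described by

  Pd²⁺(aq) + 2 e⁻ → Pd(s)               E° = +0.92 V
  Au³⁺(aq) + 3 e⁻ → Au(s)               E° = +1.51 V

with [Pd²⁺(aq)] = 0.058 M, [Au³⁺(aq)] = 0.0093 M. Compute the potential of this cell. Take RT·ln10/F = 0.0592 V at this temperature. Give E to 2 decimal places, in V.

Au³⁺/Au is reduced (cathode, E° = +1.51 V) and Pd²⁺/Pd is oxidized (anode).
The standard potential is +1.51 − (+0.92) = +0.59 V and the balanced reaction transfers n = 6 electrons.
Balancing gives 2 Au³⁺(aq) + 3 Pd(s) → 2 Au(s) + 3 Pd²⁺(aq); hence Q = [Pd²⁺(aq)]^3 / [Au³⁺(aq)]^2 = 2.26 (log Q = 0.353).
E = E° − (0.0592/n)·log Q = +0.59 − (0.0592/6)(0.353) = +0.59 V.

+0.59 V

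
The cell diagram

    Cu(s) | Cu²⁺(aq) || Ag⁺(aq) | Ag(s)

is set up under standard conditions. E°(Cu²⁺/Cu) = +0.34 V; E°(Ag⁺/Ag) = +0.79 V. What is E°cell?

By convention the left-hand electrode in cell notation is the anode (oxidation) and the right-hand electrode is the cathode (reduction).
E°cell = E°(right) − E°(left) = +0.79 − (+0.34) = +0.45 V.

+0.45 V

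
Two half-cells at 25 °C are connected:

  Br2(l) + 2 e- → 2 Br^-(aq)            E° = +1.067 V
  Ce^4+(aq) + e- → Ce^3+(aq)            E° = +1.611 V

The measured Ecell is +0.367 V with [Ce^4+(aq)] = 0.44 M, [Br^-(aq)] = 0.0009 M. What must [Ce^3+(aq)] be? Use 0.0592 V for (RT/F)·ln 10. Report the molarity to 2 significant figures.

With Ce⁴⁺/Ce³⁺ at the cathode and Br₂/Br⁻ at the anode, E°cell = +1.611 − (+1.067) = +0.544 V (n = 2).
From the Nernst equation, log Q = n(E° − E)/0.0592 = 2·(+0.544 − (+0.367))/0.0592 = 5.980.
The balanced reaction is 2 Ce^4+(aq) + 2 Br^-(aq) → 2 Ce^3+(aq) + Br2(l), so Q = [Ce^3+(aq)]^2 / ([Ce^4+(aq)]^2·[Br^-(aq)]^2).
Isolating [Ce^3+(aq)] in Q = 10^{5.980} yields log [Ce^3+(aq)] = −0.412, i.e. 0.39 M.

0.39 M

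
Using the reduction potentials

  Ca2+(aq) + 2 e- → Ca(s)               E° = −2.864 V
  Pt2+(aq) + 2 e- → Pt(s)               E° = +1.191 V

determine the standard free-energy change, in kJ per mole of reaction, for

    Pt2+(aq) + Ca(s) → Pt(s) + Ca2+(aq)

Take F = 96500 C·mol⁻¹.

In the reaction as written Pt2+(aq) is reduced, so the Pt²⁺/Pt couple is the cathode and Ca²⁺/Ca is the anode.
E°cell = +1.191 − (−2.864) = +4.055 V; balancing electrons gives n = 2.
ΔG° = −nFE°cell = −(2)(96500)(+4.055) J/mol = −783 kJ/mol.

−783 kJ/mol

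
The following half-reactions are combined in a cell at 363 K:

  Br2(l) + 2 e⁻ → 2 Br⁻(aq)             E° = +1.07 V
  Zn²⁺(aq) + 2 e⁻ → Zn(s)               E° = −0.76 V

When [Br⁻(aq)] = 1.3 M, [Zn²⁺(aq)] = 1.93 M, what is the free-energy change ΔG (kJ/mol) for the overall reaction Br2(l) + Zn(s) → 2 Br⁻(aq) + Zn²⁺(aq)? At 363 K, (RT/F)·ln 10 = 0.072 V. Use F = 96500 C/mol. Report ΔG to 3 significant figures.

The standard cell potential is +1.07 − (−0.76) = +1.83 V, with n = 2 electrons in the balanced equation.
The reaction quotient is [Br⁻(aq)]^2·[Zn²⁺(aq)] = 3.26; by Nernst, E = +1.83 − (0.072/2)(0.513) = +1.8115 V.
Then ΔG = −nFE = −2 × 96500 × +1.8115 J/mol = −350 kJ/mol.

−350 kJ/mol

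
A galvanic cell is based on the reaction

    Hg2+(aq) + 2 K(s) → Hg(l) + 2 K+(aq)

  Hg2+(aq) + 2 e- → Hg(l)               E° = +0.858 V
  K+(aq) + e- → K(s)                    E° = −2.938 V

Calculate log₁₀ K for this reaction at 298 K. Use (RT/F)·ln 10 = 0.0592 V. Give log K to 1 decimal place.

The Hg²⁺/Hg couple is reduced (cathode); E°cell = +0.858 − (−2.938) = +3.796 V with n = 2.
At equilibrium E = 0, so log K = nE°cell / 0.0592 = (2)(+3.796) / 0.0592 = 128.2.

log K = 128.2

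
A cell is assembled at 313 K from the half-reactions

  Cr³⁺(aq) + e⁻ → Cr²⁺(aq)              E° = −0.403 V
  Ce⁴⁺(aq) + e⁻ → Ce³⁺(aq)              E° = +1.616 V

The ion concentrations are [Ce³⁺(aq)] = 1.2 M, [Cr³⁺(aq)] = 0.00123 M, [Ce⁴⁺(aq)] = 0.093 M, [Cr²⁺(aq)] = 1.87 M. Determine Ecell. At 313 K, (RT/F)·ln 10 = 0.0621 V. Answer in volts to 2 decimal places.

+2.15 V

Ce⁴⁺/Ce³⁺ is reduced (cathode, E° = +1.616 V) and Cr³⁺/Cr²⁺ is oxidized (anode).
E°cell = +1.616 − (−0.403) = +2.019 V, with n = 1 electron transferred.
The balanced reaction is Ce⁴⁺(aq) + Cr²⁺(aq) → Ce³⁺(aq) + Cr³⁺(aq), so Q = ([Ce³⁺(aq)]·[Cr³⁺(aq)]) / ([Ce⁴⁺(aq)]·[Cr²⁺(aq)]) = 0.00849 and log Q = −2.071.
Applying E = E° − (RT ln10/nF)·log Q gives +2.019 − (0.0621/1)(−2.071) = +2.15 V.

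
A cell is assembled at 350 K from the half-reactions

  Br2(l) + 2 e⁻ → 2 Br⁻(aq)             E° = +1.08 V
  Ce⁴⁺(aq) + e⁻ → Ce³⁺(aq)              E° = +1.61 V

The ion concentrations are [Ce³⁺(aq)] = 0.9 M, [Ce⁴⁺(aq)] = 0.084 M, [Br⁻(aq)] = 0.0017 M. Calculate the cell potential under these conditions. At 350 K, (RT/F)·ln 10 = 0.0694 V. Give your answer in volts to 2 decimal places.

Since E°(Ce⁴⁺/Ce³⁺) > E°(Br₂/Br⁻), Ce⁴⁺/Ce³⁺ serves as the cathode.
E°cell = E°cat − E°an = +1.61 − (+1.08) = +0.53 V; n = 2.
For the overall reaction 2 Ce⁴⁺(aq) + 2 Br⁻(aq) → 2 Ce³⁺(aq) + Br2(l), Q = [Ce³⁺(aq)]^2 / ([Ce⁴⁺(aq)]^2·[Br⁻(aq)]^2) = 3.97×10^7, giving log Q = 7.599.
Applying E = E° − (RT ln10/nF)·log Q gives +0.53 − (0.0694/2)(7.599) = +0.27 V.

+0.27 V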